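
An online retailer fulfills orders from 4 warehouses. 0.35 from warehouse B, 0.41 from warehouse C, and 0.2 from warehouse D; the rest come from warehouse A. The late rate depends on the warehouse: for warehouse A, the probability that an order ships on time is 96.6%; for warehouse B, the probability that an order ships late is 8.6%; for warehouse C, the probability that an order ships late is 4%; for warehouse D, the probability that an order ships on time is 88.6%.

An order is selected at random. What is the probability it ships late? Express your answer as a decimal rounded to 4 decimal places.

P(L) ≈ 0.0707

P(A) = 1 − (0.35 + 0.41 + 0.2) = 0.04.
P(L|A) = 1 − 0.966 = 0.034.
P(L|D) = 1 − 0.886 = 0.114.
Summing over the partition,
P(L) = P(L|A)·P(A) + P(L|B)·P(B) + P(L|C)·P(C) + P(L|D)·P(D)
      = 0.034·0.04 + 0.086·0.35 + 0.04·0.41 + 0.114·0.2
      = 0.00136 + 0.0301 + 0.0164 + 0.0228 = 0.07066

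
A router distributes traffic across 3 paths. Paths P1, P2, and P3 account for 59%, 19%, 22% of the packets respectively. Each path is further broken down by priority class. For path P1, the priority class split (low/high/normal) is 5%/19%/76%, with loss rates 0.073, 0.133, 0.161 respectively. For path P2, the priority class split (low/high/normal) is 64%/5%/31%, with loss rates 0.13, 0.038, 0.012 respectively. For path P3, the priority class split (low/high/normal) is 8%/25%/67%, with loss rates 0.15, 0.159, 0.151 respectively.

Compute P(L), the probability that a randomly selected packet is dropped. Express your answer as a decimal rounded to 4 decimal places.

0.1398

P(L|P1) = 0.05·0.073 + 0.19·0.133 + 0.76·0.161 = 0.00365 + 0.02527 + 0.12236 = 0.15128
P(L|P2) = 0.64·0.13 + 0.05·0.038 + 0.31·0.012 = 0.0832 + 0.0019 + 0.00372 = 0.08882
P(L|P3) = 0.08·0.15 + 0.25·0.159 + 0.67·0.151 = 0.012 + 0.03975 + 0.10117 = 0.15292
Then overall,
P(L) = 0.59·0.15128 + 0.19·0.08882 + 0.22·0.15292
      = 0.0892552 + 0.0168758 + 0.0336424 = 0.1397734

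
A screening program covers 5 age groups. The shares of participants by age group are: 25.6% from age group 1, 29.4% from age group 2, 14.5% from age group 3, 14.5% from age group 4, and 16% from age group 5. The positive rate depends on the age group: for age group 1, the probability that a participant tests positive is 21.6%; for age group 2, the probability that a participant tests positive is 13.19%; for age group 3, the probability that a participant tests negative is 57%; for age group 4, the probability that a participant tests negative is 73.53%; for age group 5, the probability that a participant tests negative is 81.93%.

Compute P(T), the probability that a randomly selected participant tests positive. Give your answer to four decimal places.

P(T) ≈ 0.2237

P(T|3) = 1 − 0.57 = 0.43.
P(T|4) = 1 − 0.7353 = 0.2647.
P(T|5) = 1 − 0.8193 = 0.1807.
P(T) = P(T|1)·P(1) + P(T|2)·P(2) + P(T|3)·P(3) + P(T|4)·P(4) + P(T|5)·P(5)
      = 0.216·0.256 + 0.1319·0.294 + 0.43·0.145 + 0.2647·0.145 + 0.1807·0.16
      = 0.055296 + 0.0387786 + 0.06235 + 0.0383815 + 0.028912 = 0.2237181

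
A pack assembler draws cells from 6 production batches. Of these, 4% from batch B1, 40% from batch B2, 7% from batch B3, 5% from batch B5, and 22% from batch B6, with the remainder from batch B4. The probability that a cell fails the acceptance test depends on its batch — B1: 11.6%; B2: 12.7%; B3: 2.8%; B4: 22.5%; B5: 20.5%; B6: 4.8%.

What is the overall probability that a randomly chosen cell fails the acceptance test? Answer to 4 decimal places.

P(B4) = 1 − (0.04 + 0.4 + 0.07 + 0.05 + 0.22) = 0.22.
Using total probability over the partition,
P(F) = P(F|B1)·P(B1) + P(F|B2)·P(B2) + P(F|B3)·P(B3) + P(F|B4)·P(B4) + P(F|B5)·P(B5) + P(F|B6)·P(B6)
      = 0.116·0.04 + 0.127·0.4 + 0.028·0.07 + 0.225·0.22 + 0.205·0.05 + 0.048·0.22
      = 0.00464 + 0.0508 + 0.00196 + 0.0495 + 0.01025 + 0.01056 = 0.12771

P(F) ≈ 0.1277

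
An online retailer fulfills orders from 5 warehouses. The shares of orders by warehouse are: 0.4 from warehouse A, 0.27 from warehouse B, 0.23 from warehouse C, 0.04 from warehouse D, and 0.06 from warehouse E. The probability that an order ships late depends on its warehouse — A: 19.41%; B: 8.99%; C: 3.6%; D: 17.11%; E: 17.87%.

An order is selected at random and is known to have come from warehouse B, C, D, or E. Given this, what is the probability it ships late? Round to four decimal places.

0.0835

Let S = {B, C, D, E}.
P(S) = 0.27 + 0.23 + 0.04 + 0.06 = 0.6.
P(L ∩ S) = 0.0899·0.27 + 0.036·0.23 + 0.1711·0.04 + 0.1787·0.06 = 0.024273 + 0.00828 + 0.006844 + 0.010722 = 0.050119.
P(L | S) = 0.050119 / 0.6 = 0.083532…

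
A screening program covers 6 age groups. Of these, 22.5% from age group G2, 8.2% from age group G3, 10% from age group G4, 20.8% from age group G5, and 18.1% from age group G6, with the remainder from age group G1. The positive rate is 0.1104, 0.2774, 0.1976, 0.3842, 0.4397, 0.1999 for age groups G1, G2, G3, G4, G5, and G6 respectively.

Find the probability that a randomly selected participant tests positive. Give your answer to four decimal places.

0.2672

P(G1) = 1 − (0.225 + 0.082 + 0.1 + 0.208 + 0.181) = 0.204.
Summing over the partition,
P(T) = P(T|G1)·P(G1) + P(T|G2)·P(G2) + P(T|G3)·P(G3) + P(T|G4)·P(G4) + P(T|G5)·P(G5) + P(T|G6)·P(G6)
      = 0.1104·0.204 + 0.2774·0.225 + 0.1976·0.082 + 0.3842·0.1 + 0.4397·0.208 + 0.1999·0.181
      = 0.0225216 + 0.062415 + 0.0162032 + 0.03842 + 0.0914576 + 0.0361819 = 0.2671993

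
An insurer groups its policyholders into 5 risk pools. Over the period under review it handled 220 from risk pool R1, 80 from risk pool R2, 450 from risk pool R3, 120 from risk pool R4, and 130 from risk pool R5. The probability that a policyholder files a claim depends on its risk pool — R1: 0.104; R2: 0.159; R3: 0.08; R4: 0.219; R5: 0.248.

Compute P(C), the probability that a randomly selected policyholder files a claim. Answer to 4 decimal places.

Total: 220 + 80 + 450 + 120 + 130 = 1000.
P(R1) = 220/1000 = 0.22. P(R2) = 80/1000 = 0.08. P(R3) = 450/1000 = 0.45. P(R4) = 120/1000 = 0.12. P(R5) = 130/1000 = 0.13.
P(C) = P(C|R1)·P(R1) + P(C|R2)·P(R2) + P(C|R3)·P(R3) + P(C|R4)·P(R4) + P(C|R5)·P(R5)
      = 0.104·0.22 + 0.159·0.08 + 0.08·0.45 + 0.219·0.12 + 0.248·0.13
      = 0.02288 + 0.01272 + 0.036 + 0.02628 + 0.03224 = 0.13012

0.1301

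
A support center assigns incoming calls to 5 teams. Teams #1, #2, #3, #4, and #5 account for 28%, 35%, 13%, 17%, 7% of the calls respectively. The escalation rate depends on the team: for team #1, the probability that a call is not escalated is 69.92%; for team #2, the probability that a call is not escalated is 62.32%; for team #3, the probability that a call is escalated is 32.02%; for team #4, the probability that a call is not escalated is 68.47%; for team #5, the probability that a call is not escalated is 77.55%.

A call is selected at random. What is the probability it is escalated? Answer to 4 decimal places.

P(E) ≈ 0.3270

P(E|#1) = 1 − 0.6992 = 0.3008.
P(E|#2) = 1 − 0.6232 = 0.3768.
P(E|#4) = 1 − 0.6847 = 0.3153.
P(E|#5) = 1 − 0.7755 = 0.2245.
By the law of total probability,
P(E) = P(E|#1)·P(#1) + P(E|#2)·P(#2) + P(E|#3)·P(#3) + P(E|#4)·P(#4) + P(E|#5)·P(#5)
      = 0.3008·0.28 + 0.3768·0.35 + 0.3202·0.13 + 0.3153·0.17 + 0.2245·0.07
      = 0.084224 + 0.13188 + 0.041626 + 0.053601 + 0.015715 = 0.327046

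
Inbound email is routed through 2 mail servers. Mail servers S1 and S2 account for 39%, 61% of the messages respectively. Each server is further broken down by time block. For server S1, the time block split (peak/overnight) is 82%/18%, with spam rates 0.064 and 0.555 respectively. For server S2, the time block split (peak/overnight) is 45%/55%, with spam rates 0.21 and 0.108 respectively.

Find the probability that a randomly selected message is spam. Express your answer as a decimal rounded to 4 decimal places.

P(S|S1) = 0.82·0.064 + 0.18·0.555 = 0.05248 + 0.0999 = 0.15238
P(S|S2) = 0.45·0.21 + 0.55·0.108 = 0.0945 + 0.0594 = 0.1539
Then overall,
P(S) = 0.39·0.15238 + 0.61·0.1539
      = 0.0594282 + 0.093879 = 0.1533072

P(S) ≈ 0.1533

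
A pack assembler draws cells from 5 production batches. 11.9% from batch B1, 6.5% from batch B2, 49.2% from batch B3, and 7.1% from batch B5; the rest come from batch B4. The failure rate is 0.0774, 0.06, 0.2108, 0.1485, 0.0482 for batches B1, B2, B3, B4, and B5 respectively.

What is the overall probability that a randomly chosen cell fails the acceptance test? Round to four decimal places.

P(B4) = 1 − (0.119 + 0.065 + 0.492 + 0.071) = 0.253.
P(F) = P(F|B1)·P(B1) + P(F|B2)·P(B2) + P(F|B3)·P(B3) + P(F|B4)·P(B4) + P(F|B5)·P(B5)
      = 0.0774·0.119 + 0.06·0.065 + 0.2108·0.492 + 0.1485·0.253 + 0.0482·0.071
      = 0.0092106 + 0.0039 + 0.1037136 + 0.0375705 + 0.0034222 = 0.1578169

P(F) ≈ 0.1578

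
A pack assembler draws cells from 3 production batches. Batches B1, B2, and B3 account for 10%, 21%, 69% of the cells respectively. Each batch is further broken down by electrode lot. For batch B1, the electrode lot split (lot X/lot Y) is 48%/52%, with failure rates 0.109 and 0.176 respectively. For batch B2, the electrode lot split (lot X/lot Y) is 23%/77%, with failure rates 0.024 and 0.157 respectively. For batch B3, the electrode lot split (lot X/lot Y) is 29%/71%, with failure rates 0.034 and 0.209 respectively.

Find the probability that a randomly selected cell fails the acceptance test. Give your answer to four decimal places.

P(F) ≈ 0.1501

P(F|B1) = 0.48·0.109 + 0.52·0.176 = 0.05232 + 0.09152 = 0.14384
P(F|B2) = 0.23·0.024 + 0.77·0.157 = 0.00552 + 0.12089 = 0.12641
P(F|B3) = 0.29·0.034 + 0.71·0.209 = 0.00986 + 0.14839 = 0.15825
Then overall,
P(F) = 0.1·0.14384 + 0.21·0.12641 + 0.69·0.15825
      = 0.014384 + 0.0265461 + 0.1091925 = 0.1501226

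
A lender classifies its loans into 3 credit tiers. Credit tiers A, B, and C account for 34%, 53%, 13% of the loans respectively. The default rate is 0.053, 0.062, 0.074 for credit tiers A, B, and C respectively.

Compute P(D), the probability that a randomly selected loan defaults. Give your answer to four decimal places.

P(D) ≈ 0.0605

P(D) = P(D|A)·P(A) + P(D|B)·P(B) + P(D|C)·P(C)
      = 0.053·0.34 + 0.062·0.53 + 0.074·0.13
      = 0.01802 + 0.03286 + 0.00962 = 0.0605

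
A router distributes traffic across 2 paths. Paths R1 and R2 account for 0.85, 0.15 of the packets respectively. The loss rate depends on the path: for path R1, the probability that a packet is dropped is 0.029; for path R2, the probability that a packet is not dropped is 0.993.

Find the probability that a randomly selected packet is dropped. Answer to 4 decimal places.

P(L|R2) = 1 − 0.993 = 0.007.
P(L) = P(L|R1)·P(R1) + P(L|R2)·P(R2)
      = 0.029·0.85 + 0.007·0.15
      = 0.02465 + 0.00105 = 0.0257

0.0257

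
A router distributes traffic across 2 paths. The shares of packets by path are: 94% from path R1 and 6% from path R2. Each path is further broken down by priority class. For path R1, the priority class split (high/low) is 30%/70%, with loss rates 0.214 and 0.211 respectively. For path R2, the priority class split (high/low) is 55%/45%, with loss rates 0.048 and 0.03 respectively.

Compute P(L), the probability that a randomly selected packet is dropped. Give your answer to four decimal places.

P(L|R1) = 0.3·0.214 + 0.7·0.211 = 0.0642 + 0.1477 = 0.2119
P(L|R2) = 0.55·0.048 + 0.45·0.03 = 0.0264 + 0.0135 = 0.0399
By total probability over the outer partition,
P(L) = 0.94·0.2119 + 0.06·0.0399
      = 0.199186 + 0.002394 = 0.20158

0.2016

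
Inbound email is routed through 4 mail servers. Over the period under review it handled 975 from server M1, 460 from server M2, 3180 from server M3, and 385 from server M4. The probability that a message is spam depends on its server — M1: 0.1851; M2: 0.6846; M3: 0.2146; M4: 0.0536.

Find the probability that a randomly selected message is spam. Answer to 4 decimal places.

0.2397

Total: 975 + 460 + 3180 + 385 = 5000.
P(M1) = 975/5000 = 0.195. P(M2) = 460/5000 = 0.092. P(M3) = 3180/5000 = 0.636. P(M4) = 385/5000 = 0.077.
Using total probability over the partition,
P(S) = P(S|M1)·P(M1) + P(S|M2)·P(M2) + P(S|M3)·P(M3) + P(S|M4)·P(M4)
      = 0.1851·0.195 + 0.6846·0.092 + 0.2146·0.636 + 0.0536·0.077
      = 0.0360945 + 0.0629832 + 0.1364856 + 0.0041272 = 0.2396905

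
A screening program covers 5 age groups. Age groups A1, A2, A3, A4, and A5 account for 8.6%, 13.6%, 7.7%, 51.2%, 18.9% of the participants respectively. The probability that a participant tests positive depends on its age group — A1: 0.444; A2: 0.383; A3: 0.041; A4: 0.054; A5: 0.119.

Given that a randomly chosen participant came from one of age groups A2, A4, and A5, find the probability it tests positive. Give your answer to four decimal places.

0.1221

Let S = {A2, A4, A5}.
P(S) = 0.136 + 0.512 + 0.189 = 0.837.
P(T ∩ S) = 0.383·0.136 + 0.054·0.512 + 0.119·0.189 = 0.052088 + 0.027648 + 0.022491 = 0.102227.
P(T | S) = 0.102227 / 0.837 = 0.122135…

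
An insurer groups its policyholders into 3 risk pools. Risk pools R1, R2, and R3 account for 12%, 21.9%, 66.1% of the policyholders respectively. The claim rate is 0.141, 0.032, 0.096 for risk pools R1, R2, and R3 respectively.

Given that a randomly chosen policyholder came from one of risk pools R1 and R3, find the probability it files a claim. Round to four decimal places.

P(C|S) ≈ 0.1029

Let S = {R1, R3}.
P(S) = 0.12 + 0.661 = 0.781.
P(C ∩ S) = 0.141·0.12 + 0.096·0.661 = 0.01692 + 0.063456 = 0.080376.
P(C | S) = 0.080376 / 0.781 = 0.102914…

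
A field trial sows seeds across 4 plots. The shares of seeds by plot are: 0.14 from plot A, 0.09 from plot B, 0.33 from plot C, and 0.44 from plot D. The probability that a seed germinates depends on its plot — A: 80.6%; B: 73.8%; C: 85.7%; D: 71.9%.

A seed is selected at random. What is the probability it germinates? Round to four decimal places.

P(G) ≈ 0.7784

P(G) = P(G|A)·P(A) + P(G|B)·P(B) + P(G|C)·P(C) + P(G|D)·P(D)
      = 0.806·0.14 + 0.738·0.09 + 0.857·0.33 + 0.719·0.44
      = 0.11284 + 0.06642 + 0.28281 + 0.31636 = 0.77843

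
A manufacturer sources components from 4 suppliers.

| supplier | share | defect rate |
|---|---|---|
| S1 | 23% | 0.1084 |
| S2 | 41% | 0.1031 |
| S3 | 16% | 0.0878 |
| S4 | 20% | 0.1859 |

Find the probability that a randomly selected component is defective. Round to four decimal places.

Summing over the partition,
P(D) = P(D|S1)·P(S1) + P(D|S2)·P(S2) + P(D|S3)·P(S3) + P(D|S4)·P(S4)
      = 0.1084·0.23 + 0.1031·0.41 + 0.0878·0.16 + 0.1859·0.2
      = 0.024932 + 0.042271 + 0.014048 + 0.03718 = 0.118431

0.1184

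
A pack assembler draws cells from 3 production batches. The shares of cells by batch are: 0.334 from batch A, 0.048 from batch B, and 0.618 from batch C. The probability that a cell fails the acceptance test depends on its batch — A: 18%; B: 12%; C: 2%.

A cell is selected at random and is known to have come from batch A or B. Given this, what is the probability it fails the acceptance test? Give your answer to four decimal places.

P(F|S) ≈ 0.1725

Let S = {A, B}.
P(S) = 0.334 + 0.048 = 0.382.
P(F ∩ S) = 0.18·0.334 + 0.12·0.048 = 0.06012 + 0.00576 = 0.06588.
P(F | S) = 0.06588 / 0.382 = 0.172461…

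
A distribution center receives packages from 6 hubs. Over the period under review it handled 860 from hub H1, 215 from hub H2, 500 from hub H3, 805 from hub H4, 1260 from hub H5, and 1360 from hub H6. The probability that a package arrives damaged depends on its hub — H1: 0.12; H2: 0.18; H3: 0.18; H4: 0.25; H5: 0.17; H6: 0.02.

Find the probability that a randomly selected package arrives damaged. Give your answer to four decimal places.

0.1349

Total: 860 + 215 + 500 + 805 + 1260 + 1360 = 5000.
P(H1) = 860/5000 = 0.172. P(H2) = 215/5000 = 0.043. P(H3) = 500/5000 = 0.1. P(H4) = 805/5000 = 0.161. P(H5) = 1260/5000 = 0.252. P(H6) = 1360/5000 = 0.272.
P(D) = P(D|H1)·P(H1) + P(D|H2)·P(H2) + P(D|H3)·P(H3) + P(D|H4)·P(H4) + P(D|H5)·P(H5) + P(D|H6)·P(H6)
      = 0.12·0.172 + 0.18·0.043 + 0.18·0.1 + 0.25·0.161 + 0.17·0.252 + 0.02·0.272
      = 0.02064 + 0.00774 + 0.018 + 0.04025 + 0.04284 + 0.00544 = 0.13491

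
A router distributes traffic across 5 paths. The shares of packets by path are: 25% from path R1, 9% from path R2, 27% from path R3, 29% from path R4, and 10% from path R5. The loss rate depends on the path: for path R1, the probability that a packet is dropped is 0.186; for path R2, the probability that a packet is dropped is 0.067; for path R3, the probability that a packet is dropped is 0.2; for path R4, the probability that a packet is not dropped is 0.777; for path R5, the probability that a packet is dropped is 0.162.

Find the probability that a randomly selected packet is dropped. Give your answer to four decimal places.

P(L) ≈ 0.1874

P(L|R4) = 1 − 0.777 = 0.223.
Summing over the partition,
P(L) = P(L|R1)·P(R1) + P(L|R2)·P(R2) + P(L|R3)·P(R3) + P(L|R4)·P(R4) + P(L|R5)·P(R5)
      = 0.186·0.25 + 0.067·0.09 + 0.2·0.27 + 0.223·0.29 + 0.162·0.1
      = 0.0465 + 0.00603 + 0.054 + 0.06467 + 0.0162 = 0.1874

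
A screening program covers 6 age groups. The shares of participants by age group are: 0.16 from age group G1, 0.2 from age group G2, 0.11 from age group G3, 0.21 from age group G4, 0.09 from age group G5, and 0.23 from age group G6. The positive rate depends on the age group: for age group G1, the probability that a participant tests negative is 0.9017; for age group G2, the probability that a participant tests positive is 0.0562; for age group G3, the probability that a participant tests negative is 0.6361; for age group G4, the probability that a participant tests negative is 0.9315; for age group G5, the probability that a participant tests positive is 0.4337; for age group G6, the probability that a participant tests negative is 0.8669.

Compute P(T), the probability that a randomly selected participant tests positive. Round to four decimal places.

P(T|G1) = 1 − 0.9017 = 0.0983.
P(T|G3) = 1 − 0.6361 = 0.3639.
P(T|G4) = 1 − 0.9315 = 0.0685.
P(T|G6) = 1 − 0.8669 = 0.1331.
By the law of total probability,
P(T) = P(T|G1)·P(G1) + P(T|G2)·P(G2) + P(T|G3)·P(G3) + P(T|G4)·P(G4) + P(T|G5)·P(G5) + P(T|G6)·P(G6)
      = 0.0983·0.16 + 0.0562·0.2 + 0.3639·0.11 + 0.0685·0.21 + 0.4337·0.09 + 0.1331·0.23
      = 0.015728 + 0.01124 + 0.040029 + 0.014385 + 0.039033 + 0.030613 = 0.151028

0.1510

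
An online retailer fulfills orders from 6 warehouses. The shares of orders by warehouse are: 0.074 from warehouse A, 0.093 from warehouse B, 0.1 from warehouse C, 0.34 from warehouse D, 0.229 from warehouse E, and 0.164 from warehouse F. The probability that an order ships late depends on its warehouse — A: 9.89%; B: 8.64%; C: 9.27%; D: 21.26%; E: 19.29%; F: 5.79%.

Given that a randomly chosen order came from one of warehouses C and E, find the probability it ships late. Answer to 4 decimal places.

Let S = {C, E}.
P(S) = 0.1 + 0.229 = 0.329.
P(L ∩ S) = 0.0927·0.1 + 0.1929·0.229 = 0.00927 + 0.0441741 = 0.0534441.
P(L | S) = 0.0534441 / 0.329 = 0.162444…

P(L|S) ≈ 0.1624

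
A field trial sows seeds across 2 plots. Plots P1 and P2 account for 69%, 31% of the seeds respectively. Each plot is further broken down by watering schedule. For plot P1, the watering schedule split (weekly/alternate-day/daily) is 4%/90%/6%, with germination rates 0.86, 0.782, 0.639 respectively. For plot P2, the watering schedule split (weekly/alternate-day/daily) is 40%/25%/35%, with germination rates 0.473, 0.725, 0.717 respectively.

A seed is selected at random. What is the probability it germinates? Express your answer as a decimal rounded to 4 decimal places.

P(G) ≈ 0.7284

P(G|P1) = 0.04·0.86 + 0.9·0.782 + 0.06·0.639 = 0.0344 + 0.7038 + 0.03834 = 0.77654
P(G|P2) = 0.4·0.473 + 0.25·0.725 + 0.35·0.717 = 0.1892 + 0.18125 + 0.25095 = 0.6214
By total probability over the outer partition,
P(G) = 0.69·0.77654 + 0.31·0.6214
      = 0.5358126 + 0.192634 = 0.7284466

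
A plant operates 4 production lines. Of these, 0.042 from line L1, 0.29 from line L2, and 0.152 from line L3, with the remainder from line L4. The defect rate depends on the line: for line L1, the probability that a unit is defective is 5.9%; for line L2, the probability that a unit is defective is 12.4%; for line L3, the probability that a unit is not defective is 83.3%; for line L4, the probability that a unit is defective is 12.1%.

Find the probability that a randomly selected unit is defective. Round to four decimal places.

P(D) ≈ 0.1263

P(L4) = 1 − (0.042 + 0.29 + 0.152) = 0.516.
P(D|L3) = 1 − 0.833 = 0.167.
P(D) = P(D|L1)·P(L1) + P(D|L2)·P(L2) + P(D|L3)·P(L3) + P(D|L4)·P(L4)
      = 0.059·0.042 + 0.124·0.29 + 0.167·0.152 + 0.121·0.516
      = 0.002478 + 0.03596 + 0.025384 + 0.062436 = 0.126258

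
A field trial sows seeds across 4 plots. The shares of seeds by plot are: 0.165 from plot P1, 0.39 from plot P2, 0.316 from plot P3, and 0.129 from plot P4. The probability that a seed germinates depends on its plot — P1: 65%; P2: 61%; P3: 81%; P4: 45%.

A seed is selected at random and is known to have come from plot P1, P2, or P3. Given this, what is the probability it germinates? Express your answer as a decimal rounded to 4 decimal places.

Let S = {P1, P2, P3}.
P(S) = 0.165 + 0.39 + 0.316 = 0.871.
P(G ∩ S) = 0.65·0.165 + 0.61·0.39 + 0.81·0.316 = 0.10725 + 0.2379 + 0.25596 = 0.60111.
P(G | S) = 0.60111 / 0.871 = 0.690138…

P(G|S) ≈ 0.6901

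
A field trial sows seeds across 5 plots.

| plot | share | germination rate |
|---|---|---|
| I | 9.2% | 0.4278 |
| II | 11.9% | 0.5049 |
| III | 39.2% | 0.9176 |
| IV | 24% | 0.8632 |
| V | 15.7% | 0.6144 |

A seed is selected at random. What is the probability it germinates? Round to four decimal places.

P(G) ≈ 0.7628

Summing over the partition,
P(G) = P(G|I)·P(I) + P(G|II)·P(II) + P(G|III)·P(III) + P(G|IV)·P(IV) + P(G|V)·P(V)
      = 0.4278·0.092 + 0.5049·0.119 + 0.9176·0.392 + 0.8632·0.24 + 0.6144·0.157
      = 0.0393576 + 0.0600831 + 0.3596992 + 0.207168 + 0.0964608 = 0.7627687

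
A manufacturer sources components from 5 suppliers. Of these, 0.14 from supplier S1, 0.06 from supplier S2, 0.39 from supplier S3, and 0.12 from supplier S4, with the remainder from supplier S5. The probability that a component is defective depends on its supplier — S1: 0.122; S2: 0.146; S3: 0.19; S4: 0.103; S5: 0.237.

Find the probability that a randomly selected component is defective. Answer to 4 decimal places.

P(D) ≈ 0.1810

P(S5) = 1 − (0.14 + 0.06 + 0.39 + 0.12) = 0.29.
Summing over the partition,
P(D) = P(D|S1)·P(S1) + P(D|S2)·P(S2) + P(D|S3)·P(S3) + P(D|S4)·P(S4) + P(D|S5)·P(S5)
      = 0.122·0.14 + 0.146·0.06 + 0.19·0.39 + 0.103·0.12 + 0.237·0.29
      = 0.01708 + 0.00876 + 0.0741 + 0.01236 + 0.06873 = 0.18103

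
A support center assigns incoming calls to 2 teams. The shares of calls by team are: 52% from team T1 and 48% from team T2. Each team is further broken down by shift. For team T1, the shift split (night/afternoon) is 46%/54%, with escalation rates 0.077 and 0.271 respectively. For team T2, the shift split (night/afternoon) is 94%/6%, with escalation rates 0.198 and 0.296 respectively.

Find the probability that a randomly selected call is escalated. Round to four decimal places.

P(E|T1) = 0.46·0.077 + 0.54·0.271 = 0.03542 + 0.14634 = 0.18176
P(E|T2) = 0.94·0.198 + 0.06·0.296 = 0.18612 + 0.01776 = 0.20388
By total probability over the outer partition,
P(E) = 0.52·0.18176 + 0.48·0.20388
      = 0.0945152 + 0.0978624 = 0.1923776

P(E) ≈ 0.1924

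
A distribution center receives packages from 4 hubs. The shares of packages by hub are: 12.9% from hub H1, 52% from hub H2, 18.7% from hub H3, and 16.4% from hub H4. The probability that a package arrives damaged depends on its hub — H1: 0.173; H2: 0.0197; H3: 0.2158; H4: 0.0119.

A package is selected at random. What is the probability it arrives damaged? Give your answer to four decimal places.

0.0749

P(D) = P(D|H1)·P(H1) + P(D|H2)·P(H2) + P(D|H3)·P(H3) + P(D|H4)·P(H4)
      = 0.173·0.129 + 0.0197·0.52 + 0.2158·0.187 + 0.0119·0.164
      = 0.022317 + 0.010244 + 0.0403546 + 0.0019516 = 0.0748672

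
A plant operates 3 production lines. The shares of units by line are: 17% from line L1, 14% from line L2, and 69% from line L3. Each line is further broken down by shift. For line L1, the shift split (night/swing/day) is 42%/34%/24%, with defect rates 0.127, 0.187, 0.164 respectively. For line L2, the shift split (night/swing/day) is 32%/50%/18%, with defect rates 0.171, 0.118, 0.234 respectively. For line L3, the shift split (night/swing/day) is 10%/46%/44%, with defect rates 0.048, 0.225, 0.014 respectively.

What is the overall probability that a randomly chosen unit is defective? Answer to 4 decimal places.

P(D|L1) = 0.42·0.127 + 0.34·0.187 + 0.24·0.164 = 0.05334 + 0.06358 + 0.03936 = 0.15628
P(D|L2) = 0.32·0.171 + 0.5·0.118 + 0.18·0.234 = 0.05472 + 0.059 + 0.04212 = 0.15584
P(D|L3) = 0.1·0.048 + 0.46·0.225 + 0.44·0.014 = 0.0048 + 0.1035 + 0.00616 = 0.11446
Then overall,
P(D) = 0.17·0.15628 + 0.14·0.15584 + 0.69·0.11446
      = 0.0265676 + 0.0218176 + 0.0789774 = 0.1273626

0.1274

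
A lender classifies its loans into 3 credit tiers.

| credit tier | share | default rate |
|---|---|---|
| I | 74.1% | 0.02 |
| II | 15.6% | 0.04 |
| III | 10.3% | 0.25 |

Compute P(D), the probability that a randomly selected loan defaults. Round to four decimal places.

P(D) = P(D|I)·P(I) + P(D|II)·P(II) + P(D|III)·P(III)
      = 0.02·0.741 + 0.04·0.156 + 0.25·0.103
      = 0.01482 + 0.00624 + 0.02575 = 0.04681

P(D) ≈ 0.0468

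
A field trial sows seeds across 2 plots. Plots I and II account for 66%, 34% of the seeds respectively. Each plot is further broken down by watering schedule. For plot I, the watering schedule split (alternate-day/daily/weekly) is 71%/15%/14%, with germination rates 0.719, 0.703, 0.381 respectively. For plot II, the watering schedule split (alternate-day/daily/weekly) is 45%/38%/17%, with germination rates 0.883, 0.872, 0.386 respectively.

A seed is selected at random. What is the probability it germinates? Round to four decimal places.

0.7118

P(G|I) = 0.71·0.719 + 0.15·0.703 + 0.14·0.381 = 0.51049 + 0.10545 + 0.05334 = 0.66928
P(G|II) = 0.45·0.883 + 0.38·0.872 + 0.17·0.386 = 0.39735 + 0.33136 + 0.06562 = 0.79433
Then overall,
P(G) = 0.66·0.66928 + 0.34·0.79433
      = 0.4417248 + 0.2700722 = 0.711797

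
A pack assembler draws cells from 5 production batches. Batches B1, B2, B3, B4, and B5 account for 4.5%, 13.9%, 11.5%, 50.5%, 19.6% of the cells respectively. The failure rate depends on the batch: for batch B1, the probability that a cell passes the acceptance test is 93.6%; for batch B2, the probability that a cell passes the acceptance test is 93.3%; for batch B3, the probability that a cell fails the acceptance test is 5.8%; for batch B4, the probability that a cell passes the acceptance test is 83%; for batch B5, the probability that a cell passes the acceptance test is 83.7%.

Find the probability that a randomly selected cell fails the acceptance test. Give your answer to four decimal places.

P(F|B1) = 1 − 0.936 = 0.064.
P(F|B2) = 1 − 0.933 = 0.067.
P(F|B4) = 1 − 0.83 = 0.17.
P(F|B5) = 1 − 0.837 = 0.163.
P(F) = P(F|B1)·P(B1) + P(F|B2)·P(B2) + P(F|B3)·P(B3) + P(F|B4)·P(B4) + P(F|B5)·P(B5)
      = 0.064·0.045 + 0.067·0.139 + 0.058·0.115 + 0.17·0.505 + 0.163·0.196
      = 0.00288 + 0.009313 + 0.00667 + 0.08585 + 0.031948 = 0.136661

P(F) ≈ 0.1367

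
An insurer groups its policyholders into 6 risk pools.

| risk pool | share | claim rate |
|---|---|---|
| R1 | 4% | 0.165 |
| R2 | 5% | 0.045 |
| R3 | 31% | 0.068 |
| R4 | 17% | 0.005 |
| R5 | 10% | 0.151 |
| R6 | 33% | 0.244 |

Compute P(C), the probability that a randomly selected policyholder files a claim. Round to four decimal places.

Summing over the partition,
P(C) = P(C|R1)·P(R1) + P(C|R2)·P(R2) + P(C|R3)·P(R3) + P(C|R4)·P(R4) + P(C|R5)·P(R5) + P(C|R6)·P(R6)
      = 0.165·0.04 + 0.045·0.05 + 0.068·0.31 + 0.005·0.17 + 0.151·0.1 + 0.244·0.33
      = 0.0066 + 0.00225 + 0.02108 + 0.00085 + 0.0151 + 0.08052 = 0.1264

P(C) ≈ 0.1264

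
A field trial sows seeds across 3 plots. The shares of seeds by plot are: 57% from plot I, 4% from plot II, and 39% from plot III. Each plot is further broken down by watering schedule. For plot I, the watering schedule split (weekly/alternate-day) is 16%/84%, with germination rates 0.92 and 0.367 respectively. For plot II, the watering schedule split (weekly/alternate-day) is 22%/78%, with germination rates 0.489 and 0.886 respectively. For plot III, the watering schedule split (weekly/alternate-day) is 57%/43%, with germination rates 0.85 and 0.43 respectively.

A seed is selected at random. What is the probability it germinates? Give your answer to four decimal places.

P(G|I) = 0.16·0.92 + 0.84·0.367 = 0.1472 + 0.30828 = 0.45548
P(G|II) = 0.22·0.489 + 0.78·0.886 = 0.10758 + 0.69108 = 0.79866
P(G|III) = 0.57·0.85 + 0.43·0.43 = 0.4845 + 0.1849 = 0.6694
Then overall,
P(G) = 0.57·0.45548 + 0.04·0.79866 + 0.39·0.6694
      = 0.2596236 + 0.0319464 + 0.261066 = 0.552636

0.5526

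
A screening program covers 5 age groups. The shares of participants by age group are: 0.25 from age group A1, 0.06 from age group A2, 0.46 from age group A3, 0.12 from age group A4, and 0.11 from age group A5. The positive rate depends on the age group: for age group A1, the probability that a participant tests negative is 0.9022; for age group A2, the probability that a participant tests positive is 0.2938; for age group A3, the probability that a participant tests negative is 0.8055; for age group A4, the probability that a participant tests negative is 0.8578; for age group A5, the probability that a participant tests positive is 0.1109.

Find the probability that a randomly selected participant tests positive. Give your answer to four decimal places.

P(T) ≈ 0.1608

P(T|A1) = 1 − 0.9022 = 0.0978.
P(T|A3) = 1 − 0.8055 = 0.1945.
P(T|A4) = 1 − 0.8578 = 0.1422.
By the law of total probability,
P(T) = P(T|A1)·P(A1) + P(T|A2)·P(A2) + P(T|A3)·P(A3) + P(T|A4)·P(A4) + P(T|A5)·P(A5)
      = 0.0978·0.25 + 0.2938·0.06 + 0.1945·0.46 + 0.1422·0.12 + 0.1109·0.11
      = 0.02445 + 0.017628 + 0.08947 + 0.017064 + 0.012199 = 0.160811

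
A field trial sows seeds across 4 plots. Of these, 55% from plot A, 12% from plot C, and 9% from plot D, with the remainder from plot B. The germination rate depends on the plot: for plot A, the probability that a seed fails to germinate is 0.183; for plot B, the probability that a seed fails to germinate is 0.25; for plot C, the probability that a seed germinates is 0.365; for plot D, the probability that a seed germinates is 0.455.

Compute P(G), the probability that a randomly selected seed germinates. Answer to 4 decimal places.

P(B) = 1 − (0.55 + 0.12 + 0.09) = 0.24.
P(G|A) = 1 − 0.183 = 0.817.
P(G|B) = 1 − 0.25 = 0.75.
P(G) = P(G|A)·P(A) + P(G|B)·P(B) + P(G|C)·P(C) + P(G|D)·P(D)
      = 0.817·0.55 + 0.75·0.24 + 0.365·0.12 + 0.455·0.09
      = 0.44935 + 0.18 + 0.0438 + 0.04095 = 0.7141

0.7141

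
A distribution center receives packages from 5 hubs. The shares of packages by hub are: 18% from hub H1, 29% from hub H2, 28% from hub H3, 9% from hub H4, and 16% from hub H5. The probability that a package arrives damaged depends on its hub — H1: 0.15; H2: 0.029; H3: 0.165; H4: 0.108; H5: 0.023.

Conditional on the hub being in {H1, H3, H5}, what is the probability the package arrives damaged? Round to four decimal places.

Let S = {H1, H3, H5}.
P(S) = 0.18 + 0.28 + 0.16 = 0.62.
P(D ∩ S) = 0.15·0.18 + 0.165·0.28 + 0.023·0.16 = 0.027 + 0.0462 + 0.00368 = 0.07688.
P(D | S) = 0.07688 / 0.62 = 0.124000…

P(D|S) ≈ 0.1240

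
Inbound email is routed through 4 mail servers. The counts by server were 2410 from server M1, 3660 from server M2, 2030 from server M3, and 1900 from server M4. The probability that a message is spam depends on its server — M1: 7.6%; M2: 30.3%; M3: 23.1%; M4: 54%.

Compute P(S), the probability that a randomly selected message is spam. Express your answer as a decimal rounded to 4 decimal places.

Total: 2410 + 3660 + 2030 + 1900 = 10000.
P(M1) = 2410/10000 = 0.241. P(M2) = 3660/10000 = 0.366. P(M3) = 2030/10000 = 0.203. P(M4) = 1900/10000 = 0.19.
P(S) = P(S|M1)·P(M1) + P(S|M2)·P(M2) + P(S|M3)·P(M3) + P(S|M4)·P(M4)
      = 0.076·0.241 + 0.303·0.366 + 0.231·0.203 + 0.54·0.19
      = 0.018316 + 0.110898 + 0.046893 + 0.1026 = 0.278707

0.2787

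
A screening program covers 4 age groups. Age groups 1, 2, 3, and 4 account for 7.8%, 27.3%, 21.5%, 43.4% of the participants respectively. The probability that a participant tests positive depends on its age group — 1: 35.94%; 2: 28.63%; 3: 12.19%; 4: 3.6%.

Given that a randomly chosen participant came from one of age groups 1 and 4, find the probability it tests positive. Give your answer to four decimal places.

Let S = {1, 4}.
P(S) = 0.078 + 0.434 = 0.512.
P(T ∩ S) = 0.3594·0.078 + 0.036·0.434 = 0.0280332 + 0.015624 = 0.0436572.
P(T | S) = 0.0436572 / 0.512 = 0.085268…

P(T|S) ≈ 0.0853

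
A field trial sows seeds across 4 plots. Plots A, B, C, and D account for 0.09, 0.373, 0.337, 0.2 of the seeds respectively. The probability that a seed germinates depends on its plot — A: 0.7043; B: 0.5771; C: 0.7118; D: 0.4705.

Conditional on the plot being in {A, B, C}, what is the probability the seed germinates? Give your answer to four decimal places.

P(G|S) ≈ 0.6482

Let S = {A, B, C}.
P(S) = 0.09 + 0.373 + 0.337 = 0.8.
P(G ∩ S) = 0.7043·0.09 + 0.5771·0.373 + 0.7118·0.337 = 0.063387 + 0.2152583 + 0.2398766 = 0.5185219.
P(G | S) = 0.5185219 / 0.8 = 0.648152…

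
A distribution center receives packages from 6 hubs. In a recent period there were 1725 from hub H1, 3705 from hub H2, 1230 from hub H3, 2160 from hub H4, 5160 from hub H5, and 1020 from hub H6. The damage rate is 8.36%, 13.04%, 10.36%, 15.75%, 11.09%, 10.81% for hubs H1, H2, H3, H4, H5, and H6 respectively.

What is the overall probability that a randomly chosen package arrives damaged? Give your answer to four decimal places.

Total: 1725 + 3705 + 1230 + 2160 + 5160 + 1020 = 15000.
P(H1) = 1725/15000 = 0.115. P(H2) = 3705/15000 = 0.247. P(H3) = 1230/15000 = 0.082. P(H4) = 2160/15000 = 0.144. P(H5) = 5160/15000 = 0.344. P(H6) = 1020/15000 = 0.068.
P(D) = P(D|H1)·P(H1) + P(D|H2)·P(H2) + P(D|H3)·P(H3) + P(D|H4)·P(H4) + P(D|H5)·P(H5) + P(D|H6)·P(H6)
      = 0.0836·0.115 + 0.1304·0.247 + 0.1036·0.082 + 0.1575·0.144 + 0.1109·0.344 + 0.1081·0.068
      = 0.009614 + 0.0322088 + 0.0084952 + 0.02268 + 0.0381496 + 0.0073508 = 0.1184984

0.1185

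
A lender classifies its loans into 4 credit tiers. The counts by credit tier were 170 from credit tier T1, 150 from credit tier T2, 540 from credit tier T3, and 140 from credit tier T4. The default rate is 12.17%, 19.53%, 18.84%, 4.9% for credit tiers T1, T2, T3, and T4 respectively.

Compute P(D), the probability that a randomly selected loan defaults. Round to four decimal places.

Total: 170 + 150 + 540 + 140 = 1000.
P(T1) = 170/1000 = 0.17. P(T2) = 150/1000 = 0.15. P(T3) = 540/1000 = 0.54. P(T4) = 140/1000 = 0.14.
Summing over the partition,
P(D) = P(D|T1)·P(T1) + P(D|T2)·P(T2) + P(D|T3)·P(T3) + P(D|T4)·P(T4)
      = 0.1217·0.17 + 0.1953·0.15 + 0.1884·0.54 + 0.049·0.14
      = 0.020689 + 0.029295 + 0.101736 + 0.00686 = 0.15858

0.1586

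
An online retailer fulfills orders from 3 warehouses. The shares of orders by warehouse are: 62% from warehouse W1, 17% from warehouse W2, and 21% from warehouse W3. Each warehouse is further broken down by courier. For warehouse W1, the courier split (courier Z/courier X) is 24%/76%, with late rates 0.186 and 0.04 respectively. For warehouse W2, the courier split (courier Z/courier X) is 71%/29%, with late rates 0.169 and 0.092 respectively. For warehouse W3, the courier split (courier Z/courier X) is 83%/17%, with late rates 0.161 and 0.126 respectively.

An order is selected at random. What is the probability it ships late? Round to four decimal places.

P(L) ≈ 0.1040

P(L|W1) = 0.24·0.186 + 0.76·0.04 = 0.04464 + 0.0304 = 0.07504
P(L|W2) = 0.71·0.169 + 0.29·0.092 = 0.11999 + 0.02668 = 0.14667
P(L|W3) = 0.83·0.161 + 0.17·0.126 = 0.13363 + 0.02142 = 0.15505
By total probability over the outer partition,
P(L) = 0.62·0.07504 + 0.17·0.14667 + 0.21·0.15505
      = 0.0465248 + 0.0249339 + 0.0325605 = 0.1040192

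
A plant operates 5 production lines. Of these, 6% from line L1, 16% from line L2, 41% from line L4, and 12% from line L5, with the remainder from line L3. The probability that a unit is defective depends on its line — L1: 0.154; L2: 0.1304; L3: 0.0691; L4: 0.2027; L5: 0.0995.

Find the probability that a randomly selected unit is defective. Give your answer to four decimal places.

P(L3) = 1 − (0.06 + 0.16 + 0.41 + 0.12) = 0.25.
Using total probability over the partition,
P(D) = P(D|L1)·P(L1) + P(D|L2)·P(L2) + P(D|L3)·P(L3) + P(D|L4)·P(L4) + P(D|L5)·P(L5)
      = 0.154·0.06 + 0.1304·0.16 + 0.0691·0.25 + 0.2027·0.41 + 0.0995·0.12
      = 0.00924 + 0.020864 + 0.017275 + 0.083107 + 0.01194 = 0.142426

0.1424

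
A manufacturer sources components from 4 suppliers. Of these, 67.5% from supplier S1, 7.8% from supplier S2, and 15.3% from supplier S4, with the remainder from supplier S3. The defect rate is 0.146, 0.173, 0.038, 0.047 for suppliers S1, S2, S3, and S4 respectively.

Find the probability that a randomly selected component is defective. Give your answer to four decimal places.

0.1228

P(S3) = 1 − (0.675 + 0.078 + 0.153) = 0.094.
P(D) = P(D|S1)·P(S1) + P(D|S2)·P(S2) + P(D|S3)·P(S3) + P(D|S4)·P(S4)
      = 0.146·0.675 + 0.173·0.078 + 0.038·0.094 + 0.047·0.153
      = 0.09855 + 0.013494 + 0.003572 + 0.007191 = 0.122807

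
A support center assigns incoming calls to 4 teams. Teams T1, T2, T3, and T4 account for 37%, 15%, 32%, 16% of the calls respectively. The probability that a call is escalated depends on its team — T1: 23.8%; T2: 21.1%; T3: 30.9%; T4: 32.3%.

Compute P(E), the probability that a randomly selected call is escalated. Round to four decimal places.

P(E) ≈ 0.2703

Summing over the partition,
P(E) = P(E|T1)·P(T1) + P(E|T2)·P(T2) + P(E|T3)·P(T3) + P(E|T4)·P(T4)
      = 0.238·0.37 + 0.211·0.15 + 0.309·0.32 + 0.323·0.16
      = 0.08806 + 0.03165 + 0.09888 + 0.05168 = 0.27027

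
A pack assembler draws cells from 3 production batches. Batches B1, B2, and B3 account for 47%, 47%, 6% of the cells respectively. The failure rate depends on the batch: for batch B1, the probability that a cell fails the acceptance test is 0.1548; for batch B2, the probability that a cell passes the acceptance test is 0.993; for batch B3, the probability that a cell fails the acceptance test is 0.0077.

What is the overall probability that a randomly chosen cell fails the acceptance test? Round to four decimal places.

P(F|B2) = 1 − 0.993 = 0.007.
By the law of total probability,
P(F) = P(F|B1)·P(B1) + P(F|B2)·P(B2) + P(F|B3)·P(B3)
      = 0.1548·0.47 + 0.007·0.47 + 0.0077·0.06
      = 0.072756 + 0.00329 + 0.000462 = 0.076508

P(F) ≈ 0.0765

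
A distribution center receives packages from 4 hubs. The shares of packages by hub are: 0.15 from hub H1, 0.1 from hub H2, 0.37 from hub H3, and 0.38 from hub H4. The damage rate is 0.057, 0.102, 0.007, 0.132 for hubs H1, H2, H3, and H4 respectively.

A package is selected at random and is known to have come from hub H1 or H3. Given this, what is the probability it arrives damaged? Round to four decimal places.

0.0214

Let S = {H1, H3}.
P(S) = 0.15 + 0.37 = 0.52.
P(D ∩ S) = 0.057·0.15 + 0.007·0.37 = 0.00855 + 0.00259 = 0.01114.
P(D | S) = 0.01114 / 0.52 = 0.021423…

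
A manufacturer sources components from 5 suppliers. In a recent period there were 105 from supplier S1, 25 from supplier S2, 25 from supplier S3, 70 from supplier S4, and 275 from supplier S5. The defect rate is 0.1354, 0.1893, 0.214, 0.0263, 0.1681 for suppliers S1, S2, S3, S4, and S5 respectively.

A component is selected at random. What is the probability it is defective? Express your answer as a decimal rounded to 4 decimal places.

Total: 105 + 25 + 25 + 70 + 275 = 500.
P(S1) = 105/500 = 0.21. P(S2) = 25/500 = 0.05. P(S3) = 25/500 = 0.05. P(S4) = 70/500 = 0.14. P(S5) = 275/500 = 0.55.
Summing over the partition,
P(D) = P(D|S1)·P(S1) + P(D|S2)·P(S2) + P(D|S3)·P(S3) + P(D|S4)·P(S4) + P(D|S5)·P(S5)
      = 0.1354·0.21 + 0.1893·0.05 + 0.214·0.05 + 0.0263·0.14 + 0.1681·0.55
      = 0.028434 + 0.009465 + 0.0107 + 0.003682 + 0.092455 = 0.144736

P(D) ≈ 0.1447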